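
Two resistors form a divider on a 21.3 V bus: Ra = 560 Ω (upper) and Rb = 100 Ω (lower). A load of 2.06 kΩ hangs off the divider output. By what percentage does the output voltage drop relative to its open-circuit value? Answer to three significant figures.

The divider's output (Thévenin) resistance is Ra‖Rb = 84.85 Ω.
Fractional drop under load = R_th/(R_th + R_L) = 84.85 / (84.85 + 2060) = 0.03956.
So the output falls by 3.96 %.

3.96 %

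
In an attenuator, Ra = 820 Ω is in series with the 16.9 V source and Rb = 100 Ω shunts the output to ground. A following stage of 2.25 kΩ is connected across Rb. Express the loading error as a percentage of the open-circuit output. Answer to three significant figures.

3.81 %

The divider's output (Thévenin) resistance is Ra‖Rb = 89.13 Ω.
Fractional drop under load = R_th/(R_th + R_L) = 89.13 / (89.13 + 2250) = 0.03810.
So the output falls by 3.81 %.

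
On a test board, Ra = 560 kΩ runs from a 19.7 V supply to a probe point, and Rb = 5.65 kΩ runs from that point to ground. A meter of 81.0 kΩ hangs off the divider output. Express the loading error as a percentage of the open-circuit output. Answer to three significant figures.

The divider's output (Thévenin) resistance is Ra‖Rb = 5.594 kΩ.
Fractional drop under load = R_th/(R_th + R_L) = 5.594 / (5.594 + 81.0) = 0.06460.
So the output falls by 6.46 %.

6.46 %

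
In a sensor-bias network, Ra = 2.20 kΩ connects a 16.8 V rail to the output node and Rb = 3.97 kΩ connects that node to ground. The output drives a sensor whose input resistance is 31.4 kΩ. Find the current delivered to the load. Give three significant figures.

Rb‖R_L = 3.524 kΩ; V_out = 16.8 × 3.524/5.724 = 10.34 V.
I_L = V_out / R_L = 10.34 / 31.4 kΩ = 0.329 mA.

I_L ≈ 0.329 mA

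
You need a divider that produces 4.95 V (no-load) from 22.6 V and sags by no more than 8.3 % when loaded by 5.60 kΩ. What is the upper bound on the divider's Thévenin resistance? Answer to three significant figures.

R_th ≤ 507 Ω

Loading drop = R_th/(R_th + R_L) ≤ 0.0830, so R_th ≤ R_L · ε/(1−ε) = 5.60 kΩ × 0.0830/0.9170 = 507 Ω.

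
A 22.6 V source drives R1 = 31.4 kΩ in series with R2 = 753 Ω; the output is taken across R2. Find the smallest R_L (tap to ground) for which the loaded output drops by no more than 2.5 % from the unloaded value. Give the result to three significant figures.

Output resistance R_th = R1‖R2 = (31400 × 753)/32150 = 735.4 Ω.
The fractional drop is R_th/(R_th + R_L); requiring this ≤ 0.0250 gives R_L ≥ R_th(1/0.0250 − 1) = 735.4 × 39.00 = 28.7 kΩ.

R_L(min) ≈ 28.7 kΩ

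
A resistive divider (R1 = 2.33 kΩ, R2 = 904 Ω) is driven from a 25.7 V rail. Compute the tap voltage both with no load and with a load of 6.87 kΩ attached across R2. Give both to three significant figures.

Unloaded: 7.18 V; loaded: 6.56 V

Open-circuit: V = 25.7 × 904/(2330 + 904) = 7.18 V.
With the load, R2 becomes R2‖R_L = 798.9 Ω, so V = 25.7 × 798.9/3129 = 6.56 V.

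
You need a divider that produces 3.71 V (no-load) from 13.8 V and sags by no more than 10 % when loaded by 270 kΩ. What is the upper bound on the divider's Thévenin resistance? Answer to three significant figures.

Loading drop = R_th/(R_th + R_L) ≤ 0.100, so R_th ≤ R_L · ε/(1−ε) = 270 kΩ × 0.100/0.9000 = 30.0 kΩ.

R_th ≤ 30.0 kΩ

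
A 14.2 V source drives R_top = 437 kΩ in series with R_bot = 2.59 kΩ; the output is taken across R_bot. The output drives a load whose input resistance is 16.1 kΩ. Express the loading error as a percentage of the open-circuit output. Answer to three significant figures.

Unloaded V = 14.2 × 2.59/439.6 = 0.083664 V.
Loaded: R_bot‖R_L = 2.231 kΩ, giving V = 14.2 × 2.231/439.2 = 0.072129 V.
Drop = (0.083664 − 0.072129) / 0.083664 = 13.8 %.

13.8 %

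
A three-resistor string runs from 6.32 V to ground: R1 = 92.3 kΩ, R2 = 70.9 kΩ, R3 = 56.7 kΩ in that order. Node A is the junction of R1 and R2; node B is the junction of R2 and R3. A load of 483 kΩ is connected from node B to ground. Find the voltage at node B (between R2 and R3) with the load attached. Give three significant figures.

At node B, R3 is in parallel with the load: R3‖R_L = 50.74 kΩ.
Below node A the resistance is R2 + (R3‖R_L) = 121.6 kΩ, so V_A = 6.32 × 121.6/213.9 = 3.593 V.
Then V_B = V_A × (R3‖R_L)/(R2 + R3‖R_L) = 3.593 × 50.74/121.6 = 1.50 V.

V ≈ 1.50 V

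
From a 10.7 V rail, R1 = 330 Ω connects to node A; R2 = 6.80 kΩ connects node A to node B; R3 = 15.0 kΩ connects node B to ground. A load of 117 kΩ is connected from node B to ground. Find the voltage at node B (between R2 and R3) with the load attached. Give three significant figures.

V ≈ 6.96 V

At node B, R3 is in parallel with the load: R3‖R_L = 13300 Ω.
Below node A the resistance is R2 + (R3‖R_L) = 20100 Ω, so V_A = 10.7 × 20100/20430 = 10.53 V.
Then V_B = V_A × (R3‖R_L)/(R2 + R3‖R_L) = 10.53 × 13300/20100 = 6.96 V.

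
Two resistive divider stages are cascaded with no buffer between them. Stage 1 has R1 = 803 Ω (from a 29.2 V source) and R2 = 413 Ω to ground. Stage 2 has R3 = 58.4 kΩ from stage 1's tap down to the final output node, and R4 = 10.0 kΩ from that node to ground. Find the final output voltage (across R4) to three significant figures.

V_out ≈ 1.44 V

Stage 2 presents R3+R4 = 68400 Ω as a load on stage 1's tap.
Stage 1's lower leg becomes R2‖(R3+R4) = 410.5 Ω, so V_mid = 29.2 × 410.5/1214 = 9.878 V.
Stage 2 is itself unloaded: V_out = V_mid × R4/(R3+R4) = 9.878 × 10000/68400 = 1.44 V.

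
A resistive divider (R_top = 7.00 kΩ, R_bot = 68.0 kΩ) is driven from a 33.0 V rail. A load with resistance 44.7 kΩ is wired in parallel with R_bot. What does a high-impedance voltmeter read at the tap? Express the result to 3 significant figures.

The load sits in parallel with R_bot: R_bot‖R_L = (68.0 × 44.7) / (68.0 + 44.7) = 26.97 kΩ.
V_out = 33.0 × 26.97 / (7.00 + 26.97) = 33.0 × 26.97/33.97 = 26.2 V.

V_out ≈ 26.2 V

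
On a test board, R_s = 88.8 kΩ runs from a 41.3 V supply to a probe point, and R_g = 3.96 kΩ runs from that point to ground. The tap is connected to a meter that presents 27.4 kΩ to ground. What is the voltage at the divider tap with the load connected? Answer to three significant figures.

The load sits in parallel with R_g: R_g‖R_L = (3.96 × 27.4) / (3.96 + 27.4) = 3.460 kΩ.
V_out = 41.3 × 3.460 / (88.8 + 3.460) = 41.3 × 3.460/92.26 = 1.55 V.
(Unloaded it would have been 1.76 V.)

V_out ≈ 1.55 V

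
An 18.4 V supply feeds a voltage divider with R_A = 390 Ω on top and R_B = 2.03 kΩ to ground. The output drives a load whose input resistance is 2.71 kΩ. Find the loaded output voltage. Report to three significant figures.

The load sits in parallel with R_B: R_B‖R_L = (2030 × 2710) / (2030 + 2710) = 1161 Ω.
V_out = 18.4 × 1161 / (390 + 1161) = 18.4 × 1161/1551 = 13.8 V.

V_out ≈ 13.8 V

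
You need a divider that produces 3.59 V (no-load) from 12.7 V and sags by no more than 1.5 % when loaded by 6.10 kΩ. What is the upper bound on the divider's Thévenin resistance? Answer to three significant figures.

Loading drop = R_th/(R_th + R_L) ≤ 0.0150, so R_th ≤ R_L · ε/(1−ε) = 6.10 kΩ × 0.0150/0.9850 = 92.9 Ω.
(Any R1, R2 with R2/(R1+R2) = 0.283 and R1‖R2 ≤ 92.9 Ω will meet the spec.)

R_th ≤ 92.9 Ω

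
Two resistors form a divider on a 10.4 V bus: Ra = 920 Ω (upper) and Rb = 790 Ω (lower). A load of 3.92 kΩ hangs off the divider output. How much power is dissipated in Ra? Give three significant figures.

P ≈ 40.0 mW

Total resistance from the source is Ra + (Rb‖R_L) = 1577 Ω, so I = 10.4/1577 Ω = 6.593 mA.
P = I²·Ra = (6.593 mA)² × 920 Ω = 40.0 mW.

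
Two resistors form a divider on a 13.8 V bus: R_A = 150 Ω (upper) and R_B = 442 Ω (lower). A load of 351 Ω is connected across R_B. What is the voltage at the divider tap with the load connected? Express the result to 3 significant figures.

The load sits in parallel with R_B: R_B‖R_L = (442 × 351) / (442 + 351) = 195.6 Ω.
V_out = 13.8 × 195.6 / (150 + 195.6) = 13.8 × 195.6/345.6 = 7.81 V.
(Unloaded it would have been 10.3 V.)

V_out ≈ 7.81 V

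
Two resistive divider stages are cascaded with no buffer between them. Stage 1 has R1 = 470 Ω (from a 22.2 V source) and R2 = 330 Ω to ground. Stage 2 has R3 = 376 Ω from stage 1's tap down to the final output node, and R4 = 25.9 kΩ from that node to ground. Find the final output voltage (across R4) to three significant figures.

V_out ≈ 8.96 V

Stage 2 presents R3+R4 = 26280 Ω as a load on stage 1's tap.
Stage 1's lower leg becomes R2‖(R3+R4) = 325.9 Ω, so V_mid = 22.2 × 325.9/795.9 = 9.090 V.
Stage 2 is itself unloaded: V_out = V_mid × R4/(R3+R4) = 9.090 × 25900/26280 = 8.96 V.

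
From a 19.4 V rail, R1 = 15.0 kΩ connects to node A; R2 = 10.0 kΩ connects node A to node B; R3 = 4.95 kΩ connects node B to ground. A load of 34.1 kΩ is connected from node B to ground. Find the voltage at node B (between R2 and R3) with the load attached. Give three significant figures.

V ≈ 2.86 V

At node B, R3 is in parallel with the load: R3‖R_L = 4.323 kΩ.
Below node A the resistance is R2 + (R3‖R_L) = 14.32 kΩ, so V_A = 19.4 × 14.32/29.32 = 9.476 V.
Then V_B = V_A × (R3‖R_L)/(R2 + R3‖R_L) = 9.476 × 4.323/14.32 = 2.86 V.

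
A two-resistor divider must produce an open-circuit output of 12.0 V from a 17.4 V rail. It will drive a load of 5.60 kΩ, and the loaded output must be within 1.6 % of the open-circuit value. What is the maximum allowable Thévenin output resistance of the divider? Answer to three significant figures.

Loading drop = R_th/(R_th + R_L) ≤ 0.0160, so R_th ≤ R_L · ε/(1−ε) = 5.60 kΩ × 0.0160/0.9840 = 91.1 Ω.
(Any R1, R2 with R2/(R1+R2) = 0.690 and R1‖R2 ≤ 91.1 Ω will meet the spec.)

R_th ≤ 91.1 Ω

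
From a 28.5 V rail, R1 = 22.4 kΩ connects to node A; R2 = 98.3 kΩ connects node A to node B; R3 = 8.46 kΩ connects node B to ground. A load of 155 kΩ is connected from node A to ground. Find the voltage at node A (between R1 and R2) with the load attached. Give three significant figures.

Below node A the series string R2+R3 = 106.8 kΩ sits in parallel with the 155 kΩ load: 63.22 kΩ.
V_A = 28.5 × 63.22/(22.4 + 63.22) = 21.0 V.

V ≈ 21.0 V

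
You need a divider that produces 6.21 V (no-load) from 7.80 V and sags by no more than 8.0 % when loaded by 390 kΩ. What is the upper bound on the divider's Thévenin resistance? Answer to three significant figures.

R_th ≤ 33.9 kΩ

Loading drop = R_th/(R_th + R_L) ≤ 0.0800, so R_th ≤ R_L · ε/(1−ε) = 390 kΩ × 0.0800/0.9200 = 33.9 kΩ.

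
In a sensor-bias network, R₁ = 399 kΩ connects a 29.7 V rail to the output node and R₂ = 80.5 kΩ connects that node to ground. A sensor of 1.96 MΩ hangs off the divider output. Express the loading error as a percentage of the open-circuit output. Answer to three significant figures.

3.30 %

The divider's output (Thévenin) resistance is R₁‖R₂ = 66.99 kΩ.
Fractional drop under load = R_th/(R_th + R_L) = 66.99 / (66.99 + 1960) = 0.03305.
So the output falls by 3.30 %.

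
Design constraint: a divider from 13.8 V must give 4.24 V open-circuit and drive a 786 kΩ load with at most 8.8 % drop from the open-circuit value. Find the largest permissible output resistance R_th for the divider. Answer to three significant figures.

Loading drop = R_th/(R_th + R_L) ≤ 0.0880, so R_th ≤ R_L · ε/(1−ε) = 786 kΩ × 0.0880/0.9120 = 75.8 kΩ.

R_th ≤ 75.8 kΩ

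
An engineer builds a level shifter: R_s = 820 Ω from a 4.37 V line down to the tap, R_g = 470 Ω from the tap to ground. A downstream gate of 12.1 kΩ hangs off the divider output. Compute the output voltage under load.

The load sits in parallel with R_g: R_g‖R_L = (470 × 12100) / (470 + 12100) = 452.4 Ω.
V_out = 4.37 × 452.4 / (820 + 452.4) = 4.37 × 452.4/1272 = 1.55 V.

V_out ≈ 1.55 V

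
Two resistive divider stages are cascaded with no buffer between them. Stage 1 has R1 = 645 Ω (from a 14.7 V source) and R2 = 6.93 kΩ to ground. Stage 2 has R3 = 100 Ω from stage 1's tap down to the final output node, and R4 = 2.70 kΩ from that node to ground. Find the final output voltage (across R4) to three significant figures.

Stage 2 presents R3+R4 = 2800 Ω as a load on stage 1's tap.
Stage 1's lower leg becomes R2‖(R3+R4) = 1994 Ω, so V_mid = 14.7 × 1994/2639 = 11.11 V.
Stage 2 is itself unloaded: V_out = V_mid × R4/(R3+R4) = 11.11 × 2700/2800 = 10.7 V.

V_out ≈ 10.7 V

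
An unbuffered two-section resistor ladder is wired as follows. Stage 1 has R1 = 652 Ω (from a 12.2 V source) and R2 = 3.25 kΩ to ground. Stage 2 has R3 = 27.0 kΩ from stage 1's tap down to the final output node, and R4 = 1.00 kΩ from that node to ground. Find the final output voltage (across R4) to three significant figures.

V_out ≈ 0.356 V

Stage 2 presents R3+R4 = 28000 Ω as a load on stage 1's tap.
Stage 1's lower leg becomes R2‖(R3+R4) = 2912 Ω, so V_mid = 12.2 × 2912/3564 = 9.968 V.
Stage 2 is itself unloaded: V_out = V_mid × R4/(R3+R4) = 9.968 × 1000/28000 = 0.356 V.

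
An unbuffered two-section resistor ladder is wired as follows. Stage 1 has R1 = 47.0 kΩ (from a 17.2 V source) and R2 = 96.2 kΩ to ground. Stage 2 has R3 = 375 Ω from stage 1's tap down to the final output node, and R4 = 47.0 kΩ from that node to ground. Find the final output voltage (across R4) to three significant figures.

V_out ≈ 6.88 V

Stage 2 presents R3+R4 = 47380 Ω as a load on stage 1's tap.
Stage 1's lower leg becomes R2‖(R3+R4) = 31740 Ω, so V_mid = 17.2 × 31740/78740 = 6.934 V.
Stage 2 is itself unloaded: V_out = V_mid × R4/(R3+R4) = 6.934 × 47000/47380 = 6.88 V.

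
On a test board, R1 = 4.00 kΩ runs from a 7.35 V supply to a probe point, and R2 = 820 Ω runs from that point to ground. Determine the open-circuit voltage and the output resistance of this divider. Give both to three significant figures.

V_th = 1.25 V, R_th = 680 Ω

V_th is the open-circuit tap voltage: 7.35 × 820/(4000 + 820) = 1.25 V.
With the supply zeroed, R1 and R2 appear in parallel from the tap: R_th = R1‖R2 = (4000 × 820)/4820 = 680 Ω.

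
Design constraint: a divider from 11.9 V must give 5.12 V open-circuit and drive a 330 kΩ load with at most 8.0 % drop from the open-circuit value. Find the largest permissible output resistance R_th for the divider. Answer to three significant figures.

R_th ≤ 28.7 kΩ

Loading drop = R_th/(R_th + R_L) ≤ 0.0800, so R_th ≤ R_L · ε/(1−ε) = 330 kΩ × 0.0800/0.9200 = 28.7 kΩ.
(Any R1, R2 with R2/(R1+R2) = 0.430 and R1‖R2 ≤ 28.7 kΩ will meet the spec.)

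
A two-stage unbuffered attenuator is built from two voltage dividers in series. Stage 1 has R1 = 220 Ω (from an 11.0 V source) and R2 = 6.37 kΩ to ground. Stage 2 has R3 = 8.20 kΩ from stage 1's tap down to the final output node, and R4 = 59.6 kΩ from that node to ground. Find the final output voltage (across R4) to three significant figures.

V_out ≈ 9.32 V

Stage 2 presents R3+R4 = 67800 Ω as a load on stage 1's tap.
Stage 1's lower leg becomes R2‖(R3+R4) = 5823 Ω, so V_mid = 11.0 × 5823/6043 = 10.60 V.
Stage 2 is itself unloaded: V_out = V_mid × R4/(R3+R4) = 10.60 × 59600/67800 = 9.32 V.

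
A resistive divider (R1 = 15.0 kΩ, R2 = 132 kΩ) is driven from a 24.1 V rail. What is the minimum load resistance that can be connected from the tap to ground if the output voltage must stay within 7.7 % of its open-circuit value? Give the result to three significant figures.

Output resistance R_th = R1‖R2 = (15.0 × 132)/147.0 = 13.47 kΩ.
The fractional drop is R_th/(R_th + R_L); requiring this ≤ 0.0770 gives R_L ≥ R_th(1/0.0770 − 1) = 13.47 × 11.99 = 161 kΩ.

R_L(min) ≈ 161 kΩ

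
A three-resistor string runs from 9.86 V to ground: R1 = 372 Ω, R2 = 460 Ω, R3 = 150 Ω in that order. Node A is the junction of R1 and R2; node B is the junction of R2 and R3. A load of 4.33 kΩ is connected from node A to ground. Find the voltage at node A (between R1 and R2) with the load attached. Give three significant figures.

V ≈ 5.81 V

Below node A the series string R2+R3 = 610.0 Ω sits in parallel with the 4330 Ω load: 534.7 Ω.
V_A = 9.86 × 534.7/(372 + 534.7) = 5.81 V.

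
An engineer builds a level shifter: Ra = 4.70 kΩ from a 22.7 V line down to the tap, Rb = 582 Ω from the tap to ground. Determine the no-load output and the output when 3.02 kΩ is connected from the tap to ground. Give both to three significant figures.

Open-circuit: V = 22.7 × 582/(4700 + 582) = 2.50 V.
With the load, Rb becomes Rb‖R_L = 488.0 Ω, so V = 22.7 × 488.0/5188 = 2.14 V.

Unloaded: 2.50 V; loaded: 2.14 V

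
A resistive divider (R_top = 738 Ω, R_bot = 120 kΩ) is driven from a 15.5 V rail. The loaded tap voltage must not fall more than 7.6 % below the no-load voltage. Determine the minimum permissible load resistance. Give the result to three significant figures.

Output resistance R_th = R_top‖R_bot = (738 × 120000)/120700 = 733.5 Ω.
The fractional drop is R_th/(R_th + R_L); requiring this ≤ 0.0760 gives R_L ≥ R_th(1/0.0760 − 1) = 733.5 × 12.16 = 8.92 kΩ.

R_L(min) ≈ 8.92 kΩ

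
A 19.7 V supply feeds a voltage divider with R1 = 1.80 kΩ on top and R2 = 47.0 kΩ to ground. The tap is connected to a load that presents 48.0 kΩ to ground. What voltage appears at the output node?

The load sits in parallel with R2: R2‖R_L = (47.0 × 48.0) / (47.0 + 48.0) = 23.75 kΩ.
V_out = 19.7 × 23.75 / (1.80 + 23.75) = 19.7 × 23.75/25.55 = 18.3 V.

V_out ≈ 18.3 V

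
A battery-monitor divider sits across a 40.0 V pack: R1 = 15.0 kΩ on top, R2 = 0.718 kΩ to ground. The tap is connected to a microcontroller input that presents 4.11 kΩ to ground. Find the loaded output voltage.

The load sits in parallel with R2: R2‖R_L = (718 × 4110) / (718 + 4110) = 611.2 Ω.
V_out = 40.0 × 611.2 / (15000 + 611.2) = 40.0 × 611.2/15610 = 1.57 V.

V_out ≈ 1.57 V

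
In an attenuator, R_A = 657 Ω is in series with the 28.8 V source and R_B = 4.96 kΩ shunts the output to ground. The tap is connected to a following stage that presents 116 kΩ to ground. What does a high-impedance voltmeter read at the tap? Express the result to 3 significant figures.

The load sits in parallel with R_B: R_B‖R_L = (4960 × 116000) / (4960 + 116000) = 4757 Ω.
V_out = 28.8 × 4757 / (657 + 4757) = 28.8 × 4757/5414 = 25.3 V.

V_out ≈ 25.3 V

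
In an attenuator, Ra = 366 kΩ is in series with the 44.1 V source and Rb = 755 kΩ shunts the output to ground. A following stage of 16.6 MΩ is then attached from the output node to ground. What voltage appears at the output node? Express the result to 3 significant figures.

V_out ≈ 29.3 V

The load sits in parallel with Rb: Rb‖R_L = (755 × 16600) / (755 + 16600) = 722.2 kΩ.
V_out = 44.1 × 722.2 / (366 + 722.2) = 44.1 × 722.2/1088 = 29.3 V.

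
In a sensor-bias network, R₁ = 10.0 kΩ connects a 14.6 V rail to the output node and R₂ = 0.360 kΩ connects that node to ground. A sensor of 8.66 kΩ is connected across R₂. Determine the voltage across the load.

V_out ≈ 0.488 V

The load sits in parallel with R₂: R₂‖R_L = (360 × 8660) / (360 + 8660) = 345.6 Ω.
V_out = 14.6 × 345.6 / (10000 + 345.6) = 14.6 × 345.6/10350 = 0.488 V.
(Unloaded it would have been 0.507 V.)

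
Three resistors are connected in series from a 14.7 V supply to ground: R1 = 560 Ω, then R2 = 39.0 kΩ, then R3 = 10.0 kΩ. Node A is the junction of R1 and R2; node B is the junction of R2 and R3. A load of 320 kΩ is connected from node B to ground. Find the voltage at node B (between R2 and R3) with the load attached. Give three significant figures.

At node B, R3 is in parallel with the load: R3‖R_L = 9697 Ω.
Below node A the resistance is R2 + (R3‖R_L) = 48700 Ω, so V_A = 14.7 × 48700/49260 = 14.53 V.
Then V_B = V_A × (R3‖R_L)/(R2 + R3‖R_L) = 14.53 × 9697/48700 = 2.89 V.

V ≈ 2.89 V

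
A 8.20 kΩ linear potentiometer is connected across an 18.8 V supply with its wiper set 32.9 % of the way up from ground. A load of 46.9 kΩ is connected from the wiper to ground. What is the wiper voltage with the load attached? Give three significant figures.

The wiper splits the pot into (1−α)R = 5.502 kΩ above and αR = 2.698 kΩ below.
Lower section ‖ load = 2.551 kΩ.
V_wiper = 18.8 × 2.551/(5.502 + 2.551) = 5.96 V.

V ≈ 5.96 V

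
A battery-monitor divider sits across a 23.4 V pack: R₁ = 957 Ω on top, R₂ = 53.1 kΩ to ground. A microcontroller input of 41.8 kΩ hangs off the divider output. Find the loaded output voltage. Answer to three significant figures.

The load sits in parallel with R₂: R₂‖R_L = (53100 × 41800) / (53100 + 41800) = 23390 Ω.
V_out = 23.4 × 23390 / (957 + 23390) = 23.4 × 23390/24350 = 22.5 V.

V_out ≈ 22.5 V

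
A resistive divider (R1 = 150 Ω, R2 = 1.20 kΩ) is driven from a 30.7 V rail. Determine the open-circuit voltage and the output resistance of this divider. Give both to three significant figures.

V_th is the open-circuit tap voltage: 30.7 × 1200/(150 + 1200) = 27.3 V.
With the supply zeroed, R1 and R2 appear in parallel from the tap: R_th = R1‖R2 = (150 × 1200)/1350 = 133 Ω.

V_th = 27.3 V, R_th = 133 Ω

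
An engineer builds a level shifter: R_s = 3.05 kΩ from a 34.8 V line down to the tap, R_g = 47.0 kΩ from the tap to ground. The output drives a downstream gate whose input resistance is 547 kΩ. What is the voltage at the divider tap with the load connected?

V_out ≈ 32.5 V

The load sits in parallel with R_g: R_g‖R_L = (47.0 × 547) / (47.0 + 547) = 43.28 kΩ.
V_out = 34.8 × 43.28 / (3.05 + 43.28) = 34.8 × 43.28/46.33 = 32.5 V.
(Unloaded it would have been 32.7 V.)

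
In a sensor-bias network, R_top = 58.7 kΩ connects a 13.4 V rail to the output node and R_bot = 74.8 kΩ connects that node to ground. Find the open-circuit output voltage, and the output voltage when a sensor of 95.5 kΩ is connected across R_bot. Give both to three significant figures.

Open-circuit: V = 13.4 × 74.8/(58.7 + 74.8) = 7.51 V.
With the load, R_bot becomes R_bot‖R_L = 41.95 kΩ, so V = 13.4 × 41.95/100.6 = 5.58 V.

Unloaded: 7.51 V; loaded: 5.58 V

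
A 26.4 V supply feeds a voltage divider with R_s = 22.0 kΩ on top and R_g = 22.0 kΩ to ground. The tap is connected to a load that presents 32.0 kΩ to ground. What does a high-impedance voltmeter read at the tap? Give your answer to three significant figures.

V_out ≈ 9.82 V

The load sits in parallel with R_g: R_g‖R_L = (22.0 × 32.0) / (22.0 + 32.0) = 13.04 kΩ.
V_out = 26.4 × 13.04 / (22.0 + 13.04) = 26.4 × 13.04/35.04 = 9.82 V.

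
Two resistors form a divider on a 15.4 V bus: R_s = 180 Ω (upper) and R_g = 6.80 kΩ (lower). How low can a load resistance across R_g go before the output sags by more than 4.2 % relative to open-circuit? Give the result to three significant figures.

Output resistance R_th = R_s‖R_g = (180 × 6800)/6980 = 175.4 Ω.
The fractional drop is R_th/(R_th + R_L); requiring this ≤ 0.0420 gives R_L ≥ R_th(1/0.0420 − 1) = 175.4 × 22.81 = 4.00 kΩ.

R_L(min) ≈ 4.00 kΩ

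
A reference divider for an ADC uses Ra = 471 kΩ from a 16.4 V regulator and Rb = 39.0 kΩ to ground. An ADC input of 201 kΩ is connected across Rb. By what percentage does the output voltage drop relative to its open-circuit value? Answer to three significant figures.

15.2 %

Unloaded V = 16.4 × 39.0/510.0 = 1.254 V.
Loaded: Rb‖R_L = 32.66 kΩ, giving V = 16.4 × 32.66/503.7 = 1.064 V.
Drop = (1.254 − 1.064) / 1.254 = 15.2 %.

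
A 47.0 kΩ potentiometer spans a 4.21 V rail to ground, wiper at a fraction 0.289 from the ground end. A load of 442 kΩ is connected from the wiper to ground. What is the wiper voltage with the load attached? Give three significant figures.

V ≈ 1.19 V

The wiper splits the pot into (1−α)R = 33.42 kΩ above and αR = 13.58 kΩ below.
Lower section ‖ load = 13.18 kΩ.
V_wiper = 4.21 × 13.18/(33.42 + 13.18) = 1.19 V.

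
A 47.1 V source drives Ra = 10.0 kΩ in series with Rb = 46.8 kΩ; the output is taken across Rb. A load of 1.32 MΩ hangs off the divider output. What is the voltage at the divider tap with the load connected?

The load sits in parallel with Rb: Rb‖R_L = (46.8 × 1320) / (46.8 + 1320) = 45.20 kΩ.
V_out = 47.1 × 45.20 / (10.0 + 45.20) = 47.1 × 45.20/55.20 = 38.6 V.

V_out ≈ 38.6 V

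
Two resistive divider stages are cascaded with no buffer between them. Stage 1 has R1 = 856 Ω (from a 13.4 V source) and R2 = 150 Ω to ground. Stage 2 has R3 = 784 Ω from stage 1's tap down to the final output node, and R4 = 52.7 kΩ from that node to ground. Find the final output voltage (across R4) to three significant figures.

V_out ≈ 1.96 V

Stage 2 presents R3+R4 = 53480 Ω as a load on stage 1's tap.
Stage 1's lower leg becomes R2‖(R3+R4) = 149.6 Ω, so V_mid = 13.4 × 149.6/1006 = 1.993 V.
Stage 2 is itself unloaded: V_out = V_mid × R4/(R3+R4) = 1.993 × 52700/53480 = 1.96 V.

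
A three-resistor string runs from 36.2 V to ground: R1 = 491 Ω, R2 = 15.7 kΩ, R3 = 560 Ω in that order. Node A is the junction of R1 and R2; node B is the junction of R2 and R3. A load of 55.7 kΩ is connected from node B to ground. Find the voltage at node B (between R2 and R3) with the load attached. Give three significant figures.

At node B, R3 is in parallel with the load: R3‖R_L = 554.4 Ω.
Below node A the resistance is R2 + (R3‖R_L) = 16250 Ω, so V_A = 36.2 × 16250/16750 = 35.14 V.
Then V_B = V_A × (R3‖R_L)/(R2 + R3‖R_L) = 35.14 × 554.4/16250 = 1.20 V.

V ≈ 1.20 V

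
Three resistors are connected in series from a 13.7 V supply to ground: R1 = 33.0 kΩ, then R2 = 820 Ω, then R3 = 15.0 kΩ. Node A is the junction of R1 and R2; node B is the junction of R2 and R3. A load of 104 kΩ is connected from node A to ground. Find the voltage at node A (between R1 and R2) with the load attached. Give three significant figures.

Below node A the series string R2+R3 = 15820 Ω sits in parallel with the 104000 Ω load: 13730 Ω.
V_A = 13.7 × 13730/(33000 + 13730) = 4.03 V.

V ≈ 4.03 V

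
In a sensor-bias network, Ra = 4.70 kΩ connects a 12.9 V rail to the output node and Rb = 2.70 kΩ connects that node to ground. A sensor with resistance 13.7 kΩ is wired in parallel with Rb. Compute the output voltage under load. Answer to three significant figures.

The load sits in parallel with Rb: Rb‖R_L = (2.70 × 13.7) / (2.70 + 13.7) = 2.255 kΩ.
V_out = 12.9 × 2.255 / (4.70 + 2.255) = 12.9 × 2.255/6.955 = 4.18 V.

V_out ≈ 4.18 V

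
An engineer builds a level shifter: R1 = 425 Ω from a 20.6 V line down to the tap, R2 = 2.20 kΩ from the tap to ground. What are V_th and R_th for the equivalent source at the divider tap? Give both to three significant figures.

V_th = 17.3 V, R_th = 356 Ω

V_th is the open-circuit tap voltage: 20.6 × 2200/(425 + 2200) = 17.3 V.
With the supply zeroed, R1 and R2 appear in parallel from the tap: R_th = R1‖R2 = (425 × 2200)/2625 = 356 Ω.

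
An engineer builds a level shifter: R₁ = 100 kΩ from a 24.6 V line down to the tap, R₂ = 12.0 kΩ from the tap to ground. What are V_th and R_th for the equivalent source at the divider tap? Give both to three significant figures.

V_th = 2.64 V, R_th = 10.7 kΩ

V_th is the open-circuit tap voltage: 24.6 × 12.0/(100 + 12.0) = 2.64 V.
With the supply zeroed, R₁ and R₂ appear in parallel from the tap: R_th = R₁‖R₂ = (100 × 12.0)/112.0 = 10.7 kΩ.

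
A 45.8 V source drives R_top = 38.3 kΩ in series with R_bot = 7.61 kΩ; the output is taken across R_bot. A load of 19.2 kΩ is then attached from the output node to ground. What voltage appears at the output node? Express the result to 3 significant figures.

The load sits in parallel with R_bot: R_bot‖R_L = (7.61 × 19.2) / (7.61 + 19.2) = 5.450 kΩ.
V_out = 45.8 × 5.450 / (38.3 + 5.450) = 45.8 × 5.450/43.75 = 5.71 V.

V_out ≈ 5.71 V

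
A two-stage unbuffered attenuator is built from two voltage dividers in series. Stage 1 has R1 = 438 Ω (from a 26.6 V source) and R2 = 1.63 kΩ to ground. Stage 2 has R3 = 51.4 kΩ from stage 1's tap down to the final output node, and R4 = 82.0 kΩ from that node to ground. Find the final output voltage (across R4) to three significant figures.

Stage 2 presents R3+R4 = 133400 Ω as a load on stage 1's tap.
Stage 1's lower leg becomes R2‖(R3+R4) = 1610 Ω, so V_mid = 26.6 × 1610/2048 = 20.91 V.
Stage 2 is itself unloaded: V_out = V_mid × R4/(R3+R4) = 20.91 × 82000/133400 = 12.9 V.

V_out ≈ 12.9 V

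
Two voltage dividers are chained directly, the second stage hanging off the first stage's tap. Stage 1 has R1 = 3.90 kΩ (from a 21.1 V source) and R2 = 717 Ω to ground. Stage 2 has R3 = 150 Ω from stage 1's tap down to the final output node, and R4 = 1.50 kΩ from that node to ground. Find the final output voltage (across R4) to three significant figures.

V_out ≈ 2.18 V

Stage 2 presents R3+R4 = 1650 Ω as a load on stage 1's tap.
Stage 1's lower leg becomes R2‖(R3+R4) = 499.8 Ω, so V_mid = 21.1 × 499.8/4400 = 2.397 V.
Stage 2 is itself unloaded: V_out = V_mid × R4/(R3+R4) = 2.397 × 1500/1650 = 2.18 V.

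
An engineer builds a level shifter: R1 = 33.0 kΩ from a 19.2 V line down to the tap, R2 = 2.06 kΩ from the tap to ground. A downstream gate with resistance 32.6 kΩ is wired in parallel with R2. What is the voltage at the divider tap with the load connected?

V_out ≈ 1.06 V

The load sits in parallel with R2: R2‖R_L = (2.06 × 32.6) / (2.06 + 32.6) = 1.938 kΩ.
V_out = 19.2 × 1.938 / (33.0 + 1.938) = 19.2 × 1.938/34.94 = 1.06 V.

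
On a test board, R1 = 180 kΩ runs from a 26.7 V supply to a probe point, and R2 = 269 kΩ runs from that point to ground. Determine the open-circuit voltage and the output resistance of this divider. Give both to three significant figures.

V_th = 16.0 V, R_th = 108 kΩ

V_th is the open-circuit tap voltage: 26.7 × 269/(180 + 269) = 16.0 V.
With the supply zeroed, R1 and R2 appear in parallel from the tap: R_th = R1‖R2 = (180 × 269)/449.0 = 108 kΩ.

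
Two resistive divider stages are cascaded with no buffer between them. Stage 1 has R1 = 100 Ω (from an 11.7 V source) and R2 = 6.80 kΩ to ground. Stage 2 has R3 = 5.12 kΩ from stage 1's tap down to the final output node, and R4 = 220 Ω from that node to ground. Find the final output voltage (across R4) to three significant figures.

Stage 2 presents R3+R4 = 5340 Ω as a load on stage 1's tap.
Stage 1's lower leg becomes R2‖(R3+R4) = 2991 Ω, so V_mid = 11.7 × 2991/3091 = 11.32 V.
Stage 2 is itself unloaded: V_out = V_mid × R4/(R3+R4) = 11.32 × 220/5340 = 0.466 V.

V_out ≈ 0.466 V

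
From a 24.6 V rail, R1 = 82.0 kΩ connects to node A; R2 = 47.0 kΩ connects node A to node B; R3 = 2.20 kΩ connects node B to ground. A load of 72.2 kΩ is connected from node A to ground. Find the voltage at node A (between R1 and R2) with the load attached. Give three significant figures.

V ≈ 6.47 V

Below node A the series string R2+R3 = 49.20 kΩ sits in parallel with the 72.2 kΩ load: 29.26 kΩ.
V_A = 24.6 × 29.26/(82.0 + 29.26) = 6.47 V.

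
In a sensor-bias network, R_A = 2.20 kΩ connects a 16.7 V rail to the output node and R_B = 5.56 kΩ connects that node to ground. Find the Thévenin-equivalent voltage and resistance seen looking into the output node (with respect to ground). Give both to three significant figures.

V_th = 12.0 V, R_th = 1.58 kΩ

V_th is the open-circuit tap voltage: 16.7 × 5.56/(2.20 + 5.56) = 12.0 V.
With the supply zeroed, R_A and R_B appear in parallel from the tap: R_th = R_A‖R_B = (2.20 × 5.56)/7.760 = 1.58 kΩ.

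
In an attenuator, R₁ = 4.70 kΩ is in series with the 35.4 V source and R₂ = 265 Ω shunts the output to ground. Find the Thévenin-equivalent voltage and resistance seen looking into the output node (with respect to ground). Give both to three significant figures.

V_th is the open-circuit tap voltage: 35.4 × 265/(4700 + 265) = 1.89 V.
With the supply zeroed, R₁ and R₂ appear in parallel from the tap: R_th = R₁‖R₂ = (4700 × 265)/4965 = 251 Ω.

V_th = 1.89 V, R_th = 251 Ω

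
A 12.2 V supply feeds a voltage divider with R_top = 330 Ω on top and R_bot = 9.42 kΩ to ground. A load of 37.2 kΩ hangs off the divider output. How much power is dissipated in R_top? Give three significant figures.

Total resistance from the source is R_top + (R_bot‖R_L) = 7847 Ω, so I = 12.2/7847 Ω = 1.555 mA.
P = I²·R_top = (1.555 mA)² × 330 Ω = 0.798 mW.

P ≈ 0.798 mW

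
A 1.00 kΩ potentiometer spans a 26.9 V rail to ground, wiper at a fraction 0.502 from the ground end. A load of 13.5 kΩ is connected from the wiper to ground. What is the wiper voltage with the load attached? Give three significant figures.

The wiper splits the pot into (1−α)R = 498.0 Ω above and αR = 502.0 Ω below.
Lower section ‖ load = 484.0 Ω.
V_wiper = 26.9 × 484.0/(498.0 + 484.0) = 13.3 V.

V ≈ 13.3 V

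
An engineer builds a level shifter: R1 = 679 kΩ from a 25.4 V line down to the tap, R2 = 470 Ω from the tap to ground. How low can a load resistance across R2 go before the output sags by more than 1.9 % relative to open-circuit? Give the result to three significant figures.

Output resistance R_th = R1‖R2 = (679000 × 470)/679500 = 469.7 Ω.
The fractional drop is R_th/(R_th + R_L); requiring this ≤ 0.0190 gives R_L ≥ R_th(1/0.0190 − 1) = 469.7 × 51.63 = 24.3 kΩ.

R_L(min) ≈ 24.3 kΩ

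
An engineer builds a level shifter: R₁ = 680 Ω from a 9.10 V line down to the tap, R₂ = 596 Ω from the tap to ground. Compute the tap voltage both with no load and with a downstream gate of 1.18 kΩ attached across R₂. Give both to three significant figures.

Open-circuit: V = 9.10 × 596/(680 + 596) = 4.25 V.
With the load, R₂ becomes R₂‖R_L = 396.0 Ω, so V = 9.10 × 396.0/1076 = 3.35 V.

Unloaded: 4.25 V; loaded: 3.35 V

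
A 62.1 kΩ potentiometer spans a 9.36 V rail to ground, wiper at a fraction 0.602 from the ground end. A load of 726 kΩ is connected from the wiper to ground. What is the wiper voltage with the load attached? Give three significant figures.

V ≈ 5.52 V

The wiper splits the pot into (1−α)R = 24.72 kΩ above and αR = 37.38 kΩ below.
Lower section ‖ load = 35.55 kΩ.
V_wiper = 9.36 × 35.55/(24.72 + 35.55) = 5.52 V.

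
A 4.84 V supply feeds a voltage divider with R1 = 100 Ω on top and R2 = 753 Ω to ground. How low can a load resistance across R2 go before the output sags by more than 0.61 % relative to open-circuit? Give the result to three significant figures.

Output resistance R_th = R1‖R2 = (100 × 753)/853.0 = 88.28 Ω.
The fractional drop is R_th/(R_th + R_L); requiring this ≤ 0.00610 gives R_L ≥ R_th(1/0.00610 − 1) = 88.28 × 162.9 = 14.4 kΩ.

R_L(min) ≈ 14.4 kΩ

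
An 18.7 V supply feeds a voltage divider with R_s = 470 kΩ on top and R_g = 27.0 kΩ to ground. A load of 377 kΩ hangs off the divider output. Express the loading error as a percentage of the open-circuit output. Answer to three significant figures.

6.34 %

The divider's output (Thévenin) resistance is R_s‖R_g = 25.53 kΩ.
Fractional drop under load = R_th/(R_th + R_L) = 25.53 / (25.53 + 377) = 0.06343.
So the output falls by 6.34 %.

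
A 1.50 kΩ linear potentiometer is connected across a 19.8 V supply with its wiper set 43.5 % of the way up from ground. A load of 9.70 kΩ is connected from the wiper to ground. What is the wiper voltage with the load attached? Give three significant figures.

The wiper splits the pot into (1−α)R = 847.5 Ω above and αR = 652.5 Ω below.
Lower section ‖ load = 611.4 Ω.
V_wiper = 19.8 × 611.4/(847.5 + 611.4) = 8.30 V.

V ≈ 8.30 V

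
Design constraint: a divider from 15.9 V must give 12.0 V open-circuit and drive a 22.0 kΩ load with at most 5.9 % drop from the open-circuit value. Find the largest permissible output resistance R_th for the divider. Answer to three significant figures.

R_th ≤ 1.38 kΩ

Loading drop = R_th/(R_th + R_L) ≤ 0.0590, so R_th ≤ R_L · ε/(1−ε) = 22.0 kΩ × 0.0590/0.9410 = 1.38 kΩ.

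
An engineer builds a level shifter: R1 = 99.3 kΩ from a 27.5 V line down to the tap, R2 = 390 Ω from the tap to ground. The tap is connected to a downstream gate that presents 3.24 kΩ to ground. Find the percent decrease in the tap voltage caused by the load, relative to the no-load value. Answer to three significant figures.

10.7 %

The divider's output (Thévenin) resistance is R1‖R2 = 388.5 Ω.
Fractional drop under load = R_th/(R_th + R_L) = 388.5 / (388.5 + 3240) = 0.1071.
So the output falls by 10.7 %.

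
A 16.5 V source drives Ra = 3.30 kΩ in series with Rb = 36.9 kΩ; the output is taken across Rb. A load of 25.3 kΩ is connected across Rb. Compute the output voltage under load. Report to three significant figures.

The load sits in parallel with Rb: Rb‖R_L = (36.9 × 25.3) / (36.9 + 25.3) = 15.01 kΩ.
V_out = 16.5 × 15.01 / (3.30 + 15.01) = 16.5 × 15.01/18.31 = 13.5 V.

V_out ≈ 13.5 V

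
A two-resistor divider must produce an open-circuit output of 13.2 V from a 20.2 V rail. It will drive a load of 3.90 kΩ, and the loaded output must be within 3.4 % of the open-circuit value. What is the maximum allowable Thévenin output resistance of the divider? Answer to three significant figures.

R_th ≤ 137 Ω

Loading drop = R_th/(R_th + R_L) ≤ 0.0340, so R_th ≤ R_L · ε/(1−ε) = 3.90 kΩ × 0.0340/0.9660 = 137 Ω.
(Any R1, R2 with R2/(R1+R2) = 0.653 and R1‖R2 ≤ 137 Ω will meet the spec.)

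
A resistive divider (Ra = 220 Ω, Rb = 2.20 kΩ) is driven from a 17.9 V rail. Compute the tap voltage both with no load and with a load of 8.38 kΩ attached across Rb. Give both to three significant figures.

Open-circuit: V = 17.9 × 2200/(220 + 2200) = 16.3 V.
With the load, Rb becomes Rb‖R_L = 1743 Ω, so V = 17.9 × 1743/1963 = 15.9 V.

Unloaded: 16.3 V; loaded: 15.9 V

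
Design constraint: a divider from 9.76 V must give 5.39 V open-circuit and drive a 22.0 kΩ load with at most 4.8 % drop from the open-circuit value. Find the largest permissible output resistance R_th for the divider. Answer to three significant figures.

R_th ≤ 1.11 kΩ

Loading drop = R_th/(R_th + R_L) ≤ 0.0480, so R_th ≤ R_L · ε/(1−ε) = 22.0 kΩ × 0.0480/0.9520 = 1.11 kΩ.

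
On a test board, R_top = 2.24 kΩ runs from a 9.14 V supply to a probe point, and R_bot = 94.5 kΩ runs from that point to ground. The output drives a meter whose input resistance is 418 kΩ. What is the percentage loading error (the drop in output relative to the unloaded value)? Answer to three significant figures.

0.521 %

The divider's output (Thévenin) resistance is R_top‖R_bot = 2.188 kΩ.
Fractional drop under load = R_th/(R_th + R_L) = 2.188 / (2.188 + 418) = 0.005208.
So the output falls by 0.521 %.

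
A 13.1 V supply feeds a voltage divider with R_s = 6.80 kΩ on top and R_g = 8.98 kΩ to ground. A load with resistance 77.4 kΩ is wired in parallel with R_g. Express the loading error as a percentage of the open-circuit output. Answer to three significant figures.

4.76 %

The divider's output (Thévenin) resistance is R_s‖R_g = 3.870 kΩ.
Fractional drop under load = R_th/(R_th + R_L) = 3.870 / (3.870 + 77.4) = 0.04762.
So the output falls by 4.76 %.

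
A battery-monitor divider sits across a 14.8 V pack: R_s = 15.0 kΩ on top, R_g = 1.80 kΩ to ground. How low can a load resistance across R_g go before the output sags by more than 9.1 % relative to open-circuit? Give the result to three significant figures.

Output resistance R_th = R_s‖R_g = (15.0 × 1.80)/16.80 = 1.607 kΩ.
The fractional drop is R_th/(R_th + R_L); requiring this ≤ 0.0910 gives R_L ≥ R_th(1/0.0910 − 1) = 1.607 × 9.989 = 16.1 kΩ.

R_L(min) ≈ 16.1 kΩ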